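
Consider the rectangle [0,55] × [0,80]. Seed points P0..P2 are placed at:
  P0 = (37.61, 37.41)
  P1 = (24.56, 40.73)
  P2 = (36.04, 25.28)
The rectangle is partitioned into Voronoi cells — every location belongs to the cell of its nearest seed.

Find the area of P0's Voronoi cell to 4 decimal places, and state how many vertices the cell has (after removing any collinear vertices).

1. box [0,55]×[0,80]: [(0, 0) (55, 0) (55, 80) (0, 80)]
2. ⊥bis P0·P1 via (31.085,39.07): [(21.1454, 0) (55, 0) (55, 80) (41.4978, 80)]  |A|=1894.2722
3. ⊥bis P0·P2 via (36.825,31.345): [(29.3653, 32.3105) (55, 28.9926) (55, 80) (41.4978, 80)]  |A|=975.7342
4. canonical 4-gon: [(29.3653, 32.3105) (55, 28.9926) (55, 80) (41.4978, 80)]
5. shoelace: 975.7342

Area of P0's cell: 975.7342 (4 vertices)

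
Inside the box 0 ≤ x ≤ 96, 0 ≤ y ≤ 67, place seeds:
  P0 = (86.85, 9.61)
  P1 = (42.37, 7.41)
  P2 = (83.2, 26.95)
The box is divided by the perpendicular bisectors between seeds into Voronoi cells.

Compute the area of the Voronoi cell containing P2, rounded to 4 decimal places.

Area of P2's cell: 2248.7395

1. box [0,96]×[0,67]: [(0, 0) (96, 0) (96, 67) (0, 67)]
2. ⊥bis P2·P0 via (85.025,18.28): [(0, 0.3826) (96, 20.5902) (96, 67) (0, 67)]  |A|=5425.3069
3. ⊥bis P2·P1 via (62.785,17.18): [(64.3421, 13.9263) (96, 20.5902) (96, 67) (38.9427, 67)]  |A|=2248.7395
4. canonical 4-gon: [(64.3421, 13.9263) (96, 20.5902) (96, 67) (38.9427, 67)]
5. shoelace: 2248.7395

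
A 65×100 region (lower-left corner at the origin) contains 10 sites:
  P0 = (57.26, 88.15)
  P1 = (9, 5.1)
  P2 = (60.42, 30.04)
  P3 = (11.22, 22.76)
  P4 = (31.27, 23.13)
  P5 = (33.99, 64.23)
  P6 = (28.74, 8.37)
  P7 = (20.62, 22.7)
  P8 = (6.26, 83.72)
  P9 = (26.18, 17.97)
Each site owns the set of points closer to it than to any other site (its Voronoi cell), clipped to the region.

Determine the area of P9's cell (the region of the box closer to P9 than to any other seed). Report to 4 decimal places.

Area of P9's cell: 101.1877

1. box [0,65]×[0,100]: [(0, 0) (65, 0) (65, 100) (0, 100)]
2. ⊥bis P9·P0 via (41.72,53.06): [(0, 71.5362) (0, 0) (65, 0) (65, 42.7502)]  |A|=3714.3067
3. ⊥bis P9·P1 via (17.59,11.535): [(0, 71.5362) (0, 35.0157) (26.2312, 0) (65, 0) (65, 42.7502)]  |A|=3255.0556
4. ⊥bis P9·P2 via (43.3,24.005): [(31.4553, 57.6058) (0, 71.5362) (0, 35.0157) (26.2312, 0) (51.762, 0)]  |A|=2156.743
5. ⊥bis P9·P3 via (18.7,20.365): [(31.4553, 57.6058) (30.7273, 57.9283) (16.3869, 13.1409) (26.2312, 0) (51.762, 0)]  |A|=1071.8463
6. ⊥bis P9·P4 via (28.725,20.55): [(21.1513, 28.0209) (16.3869, 13.1409) (26.2312, 0) (49.5576, 0)]  |A|=431.3594
7. ⊥bis P9·P5 via (30.085,41.1): [(21.1513, 28.0209) (16.3869, 13.1409) (26.2312, 0) (49.5576, 0)]  |A|=431.3594
8. ⊥bis P9·P6 via (27.46,13.17): [(34.3452, 15.0061) (21.1513, 28.0209) (16.3869, 13.1409) (18.2125, 10.704)]  |A|=152.7501
9. ⊥bis P9·P7 via (23.4,20.335): [(34.3452, 15.0061) (25.9291, 23.3079) (16.8051, 12.5828) (18.2125, 10.704)]  |A|=101.1877
10. ⊥bis P9·P8 via (16.22,50.845): [(34.3452, 15.0061) (25.9291, 23.3079) (16.8051, 12.5828) (18.2125, 10.704)]  |A|=101.1877
11. canonical 4-gon: [(34.3452, 15.0061) (25.9291, 23.3079) (16.8051, 12.5828) (18.2125, 10.704)]
12. shoelace: 101.1877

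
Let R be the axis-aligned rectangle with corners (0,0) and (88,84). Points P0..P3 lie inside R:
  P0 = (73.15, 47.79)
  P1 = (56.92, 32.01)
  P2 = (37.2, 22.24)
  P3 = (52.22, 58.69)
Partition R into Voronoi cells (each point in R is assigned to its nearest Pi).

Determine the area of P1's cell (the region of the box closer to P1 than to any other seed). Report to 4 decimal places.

Area of P1's cell: 1325.6787

1. box [0,88]×[0,84]: [(0, 0) (88, 0) (88, 84) (0, 84)]
2. ⊥bis P1·P0 via (65.035,39.9): [(0, 0) (88, 0) (88, 16.2801) (22.1577, 84) (0, 84)]  |A|=5162.5844
3. ⊥bis P1·P2 via (47.06,27.125): [(60.4987, 0) (88, 0) (88, 16.2801) (22.1577, 84) (18.8821, 84)]  |A|=1828.5918
4. ⊥bis P1·P3 via (54.57,45.35): [(39.3583, 42.6703) (60.4987, 0) (88, 0) (88, 16.2801) (58.9807, 46.127)]  |A|=1325.6787
5. canonical 5-gon: [(39.3583, 42.6703) (60.4987, 0) (88, 0) (88, 16.2801) (58.9807, 46.127)]
6. shoelace: 1325.6787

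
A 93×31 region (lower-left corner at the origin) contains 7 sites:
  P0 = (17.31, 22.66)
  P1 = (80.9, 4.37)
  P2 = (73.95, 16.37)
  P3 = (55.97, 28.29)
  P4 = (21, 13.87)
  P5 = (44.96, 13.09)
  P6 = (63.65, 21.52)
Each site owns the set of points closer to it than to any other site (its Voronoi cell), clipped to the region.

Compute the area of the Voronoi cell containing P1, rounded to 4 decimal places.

1. box [0,93]×[0,31]: [(0, 0) (93, 0) (93, 31) (0, 31)]
2. ⊥bis P1·P0 via (49.105,13.515): [(45.2178, 0) (93, 0) (93, 31) (54.1341, 31)]  |A|=1343.0461
3. ⊥bis P1·P2 via (77.425,10.37): [(59.52, 0) (93, 0) (93, 19.3905)]  |A|=324.5977
4. ⊥bis P1·P3 via (68.435,16.33): [(59.52, 0) (93, 0) (93, 19.3905)]  |A|=324.5977
5. ⊥bis P1·P4 via (50.95,9.12): [(59.52, 0) (93, 0) (93, 19.3905)]  |A|=324.5977
6. ⊥bis P1·P5 via (62.93,8.73): [(61.0231, 0.8706) (60.8119, 0) (93, 0) (93, 19.3905)]  |A|=324.0353
7. ⊥bis P1·P6 via (72.275,12.945): [(61.0231, 0.8706) (60.8119, 0) (93, 0) (93, 19.3905)]  |A|=324.0353
8. canonical 4-gon: [(61.0231, 0.8706) (60.8119, 0) (93, 0) (93, 19.3905)]
9. shoelace: 324.0353

Area of P1's cell: 324.0353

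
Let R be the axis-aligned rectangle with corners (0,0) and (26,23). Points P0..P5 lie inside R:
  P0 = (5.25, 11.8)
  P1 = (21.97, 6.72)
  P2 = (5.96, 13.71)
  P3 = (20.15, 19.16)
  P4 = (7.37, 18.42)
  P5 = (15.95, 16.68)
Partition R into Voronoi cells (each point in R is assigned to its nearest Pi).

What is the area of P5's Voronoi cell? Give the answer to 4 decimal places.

1. box [0,26]×[0,23]: [(0, 0) (26, 0) (26, 23) (0, 23)]
2. ⊥bis P5·P0 via (10.6,14.24): [(17.0945, 0) (26, 0) (26, 23) (6.6048, 23)]  |A|=325.4582
3. ⊥bis P5·P1 via (18.96,11.7): [(13.3146, 8.2878) (26, 15.9551) (26, 23) (6.6048, 23)]  |A|=187.3563
4. ⊥bis P5·P2 via (10.955,15.195): [(12.4352, 10.216) (13.3146, 8.2878) (26, 15.9551) (26, 23) (8.6346, 23)]  |A|=174.3818
5. ⊥bis P5·P3 via (18.05,17.92): [(12.4352, 10.216) (13.3146, 8.2878) (20.9961, 12.9307) (15.0504, 23) (8.6346, 23)]  |A|=101.628
6. ⊥bis P5·P4 via (11.66,17.55): [(11.0902, 14.7403) (12.4352, 10.216) (13.3146, 8.2878) (20.9961, 12.9307) (15.0504, 23) (12.7652, 23)]  |A|=84.569
7. canonical 6-gon: [(11.0902, 14.7403) (12.4352, 10.216) (13.3146, 8.2878) (20.9961, 12.9307) (15.0504, 23) (12.7652, 23)]
8. shoelace: 84.569

Area of P5's cell: 84.5690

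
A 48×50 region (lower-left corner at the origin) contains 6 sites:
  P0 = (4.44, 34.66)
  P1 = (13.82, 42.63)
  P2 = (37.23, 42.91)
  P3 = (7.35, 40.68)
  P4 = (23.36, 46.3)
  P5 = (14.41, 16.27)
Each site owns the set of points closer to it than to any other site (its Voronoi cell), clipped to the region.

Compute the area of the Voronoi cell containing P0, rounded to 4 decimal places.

1. box [0,48]×[0,50]: [(0, 0) (48, 0) (48, 50) (0, 50)]
2. ⊥bis P0·P1 via (9.13,38.645): [(0, 49.3902) (0, 0) (41.9659, 0)]  |A|=1036.3523
3. ⊥bis P0·P2 via (20.835,38.785): [(25.8091, 19.0151) (0, 49.3902) (0, 0) (30.5933, 0)]  |A|=928.2272
4. ⊥bis P0·P3 via (5.895,37.67): [(25.8091, 19.0151) (12.7907, 34.3367) (0, 40.5196) (0, 0) (30.5933, 0)]  |A|=871.4965
5. ⊥bis P0·P4 via (13.9,40.48): [(25.8091, 19.0151) (12.7907, 34.3367) (0, 40.5196) (0, 0) (30.5933, 0)]  |A|=871.4965
6. ⊥bis P0·P5 via (9.425,25.465): [(16.89, 29.5121) (12.7907, 34.3367) (0, 40.5196) (0, 20.3553)]  |A|=188.4696
7. canonical 4-gon: [(16.89, 29.5121) (12.7907, 34.3367) (0, 40.5196) (0, 20.3553)]
8. shoelace: 188.4696

Area of P0's cell: 188.4696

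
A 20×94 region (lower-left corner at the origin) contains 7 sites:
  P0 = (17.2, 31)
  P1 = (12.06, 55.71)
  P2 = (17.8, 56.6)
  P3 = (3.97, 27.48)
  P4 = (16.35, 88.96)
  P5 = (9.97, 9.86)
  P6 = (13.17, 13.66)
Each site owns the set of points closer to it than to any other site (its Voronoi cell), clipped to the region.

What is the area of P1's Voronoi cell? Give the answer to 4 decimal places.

Area of P1's cell: 446.6630

1. box [0,20]×[0,94]: [(0, 0) (20, 0) (20, 94) (0, 94)]
2. ⊥bis P1·P0 via (14.63,43.355): [(0, 40.3118) (20, 44.472) (20, 94) (0, 94)]  |A|=1032.162
3. ⊥bis P1·P2 via (14.93,56.155): [(0, 40.3118) (16.8433, 43.8154) (9.062, 94) (0, 94)]  |A|=679.5307
4. ⊥bis P1·P3 via (8.015,41.595): [(0, 43.8919) (7.2386, 41.8175) (16.8433, 43.8154) (9.062, 94) (0, 94)]  |A|=666.5731
5. ⊥bis P1·P4 via (14.205,72.335): [(0, 74.1678) (0, 43.8919) (7.2386, 41.8175) (16.8433, 43.8154) (12.3848, 72.5698)]  |A|=446.663
6. ⊥bis P1·P5 via (11.015,32.785): [(0, 74.1678) (0, 43.8919) (7.2386, 41.8175) (16.8433, 43.8154) (12.3848, 72.5698)]  |A|=446.663
7. ⊥bis P1·P6 via (12.615,34.685): [(0, 74.1678) (0, 43.8919) (7.2386, 41.8175) (16.8433, 43.8154) (12.3848, 72.5698)]  |A|=446.663
8. canonical 5-gon: [(0, 74.1678) (0, 43.8919) (7.2386, 41.8175) (16.8433, 43.8154) (12.3848, 72.5698)]
9. shoelace: 446.663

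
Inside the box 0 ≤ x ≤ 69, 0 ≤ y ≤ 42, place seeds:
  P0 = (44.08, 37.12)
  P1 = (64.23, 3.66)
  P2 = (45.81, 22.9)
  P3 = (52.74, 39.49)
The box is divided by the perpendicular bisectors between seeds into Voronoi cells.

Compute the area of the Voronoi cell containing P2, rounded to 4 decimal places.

1. box [0,69]×[0,42]: [(0, 0) (69, 0) (69, 42) (0, 42)]
2. ⊥bis P2·P0 via (44.945,30.01): [(0, 24.542) (0, 0) (69, 0) (69, 32.9365)]  |A|=1983.0093
3. ⊥bis P2·P1 via (55.02,13.28): [(0, 24.542) (0, 0) (41.1488, 0) (69, 26.6642) (69, 32.9365)]  |A|=1611.6948
4. ⊥bis P2·P3 via (49.275,31.195): [(50.4953, 30.6852) (0, 24.542) (0, 0) (41.1488, 0) (66.3029, 24.0821)]  |A|=1524.3478
5. canonical 5-gon: [(50.4953, 30.6852) (0, 24.542) (0, 0) (41.1488, 0) (66.3029, 24.0821)]
6. shoelace: 1524.3478

Area of P2's cell: 1524.3478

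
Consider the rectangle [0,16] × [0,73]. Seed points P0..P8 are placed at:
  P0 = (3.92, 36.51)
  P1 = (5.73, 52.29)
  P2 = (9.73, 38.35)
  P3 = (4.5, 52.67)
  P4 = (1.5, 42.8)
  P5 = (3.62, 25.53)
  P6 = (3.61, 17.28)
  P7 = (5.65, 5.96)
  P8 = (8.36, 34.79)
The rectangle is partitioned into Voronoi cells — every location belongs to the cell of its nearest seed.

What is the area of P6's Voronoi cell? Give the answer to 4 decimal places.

1. box [0,16]×[0,73]: [(0, 0) (16, 0) (16, 73) (0, 73)]
2. ⊥bis P6·P0 via (3.765,26.895): [(0, 26.9557) (0, 0) (16, 0) (16, 26.6978)]  |A|=429.2277
3. ⊥bis P6·P1 via (4.67,34.785): [(0, 26.9557) (0, 0) (16, 0) (16, 26.6978)]  |A|=429.2277
4. ⊥bis P6·P2 via (6.67,27.815): [(10.1942, 26.7914) (0, 26.9557) (0, 0) (16, 0) (16, 25.105)]  |A|=424.6041
5. ⊥bis P6·P3 via (4.055,34.975): [(10.1942, 26.7914) (0, 26.9557) (0, 0) (16, 0) (16, 25.105)]  |A|=424.6041
6. ⊥bis P6·P4 via (2.555,30.04): [(10.1942, 26.7914) (0, 26.9557) (0, 0) (16, 0) (16, 25.105)]  |A|=424.6041
7. ⊥bis P6·P5 via (3.615,21.405): [(0, 21.4094) (0, 0) (16, 0) (16, 21.39)]  |A|=342.395
8. ⊥bis P6·P7 via (4.63,11.62): [(0, 21.4094) (0, 10.7856) (16, 13.669) (16, 21.39)]  |A|=146.7579
9. ⊥bis P6·P8 via (5.985,26.035): [(0, 21.4094) (0, 10.7856) (16, 13.669) (16, 21.39)]  |A|=146.7579
10. canonical 4-gon: [(0, 21.4094) (0, 10.7856) (16, 13.669) (16, 21.39)]
11. shoelace: 146.7579

Area of P6's cell: 146.7579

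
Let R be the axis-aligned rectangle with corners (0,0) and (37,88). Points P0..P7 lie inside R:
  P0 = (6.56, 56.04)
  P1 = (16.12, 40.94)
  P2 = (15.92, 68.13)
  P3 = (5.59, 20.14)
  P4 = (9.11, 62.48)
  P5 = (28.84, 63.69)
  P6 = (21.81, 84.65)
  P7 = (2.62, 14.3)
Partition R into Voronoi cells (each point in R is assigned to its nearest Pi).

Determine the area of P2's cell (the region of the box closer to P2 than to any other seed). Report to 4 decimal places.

1. box [0,37]×[0,88]: [(0, 0) (37, 0) (37, 88) (0, 88)]
2. ⊥bis P2·P0 via (11.24,62.085): [(0, 70.7869) (37, 42.1418) (37, 88) (0, 88)]  |A|=1166.8189
3. ⊥bis P2·P1 via (16.02,54.535): [(0, 70.7869) (20.9453, 54.5712) (37, 54.6893) (37, 88) (0, 88)]  |A|=1066.0952
4. ⊥bis P2·P3 via (10.755,44.135): [(0, 70.7869) (20.9453, 54.5712) (37, 54.6893) (37, 88) (0, 88)]  |A|=1066.0952
5. ⊥bis P2·P4 via (12.515,65.305): [(0, 80.3895) (21.4175, 54.5747) (37, 54.6893) (37, 88) (0, 88)]  |A|=959.399
6. ⊥bis P2·P5 via (22.38,65.91): [(0, 80.3895) (19.3436, 57.0744) (29.9713, 88) (0, 88)]  |A|=537.048
7. ⊥bis P2·P6 via (18.865,76.39): [(0, 83.1161) (0, 80.3895) (19.3436, 57.0744) (25.2047, 74.1297)]  |A|=267.643
8. ⊥bis P2·P7 via (9.27,41.215): [(0, 83.1161) (0, 80.3895) (19.3436, 57.0744) (25.2047, 74.1297)]  |A|=267.643
9. canonical 4-gon: [(0, 83.1161) (0, 80.3895) (19.3436, 57.0744) (25.2047, 74.1297)]
10. shoelace: 267.643

Area of P2's cell: 267.6430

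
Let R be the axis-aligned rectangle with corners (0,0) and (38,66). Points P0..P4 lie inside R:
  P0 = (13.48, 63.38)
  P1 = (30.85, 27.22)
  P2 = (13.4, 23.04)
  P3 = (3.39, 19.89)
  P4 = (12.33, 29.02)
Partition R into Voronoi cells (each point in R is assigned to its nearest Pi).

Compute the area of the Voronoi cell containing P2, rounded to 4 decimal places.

Area of P2's cell: 367.7788

1. box [0,38]×[0,66]: [(0, 0) (38, 0) (38, 66) (0, 66)]
2. ⊥bis P2·P0 via (13.44,43.21): [(0, 43.2367) (0, 0) (38, 0) (38, 43.1613)]  |A|=1641.561
3. ⊥bis P2·P1 via (22.125,25.13): [(17.7962, 43.2014) (0, 43.2367) (0, 0) (28.1447, 0)]  |A|=992.6674
4. ⊥bis P2·P3 via (8.395,21.465): [(17.7962, 43.2014) (1.5447, 43.2336) (15.1497, 0) (28.1447, 0)]  |A|=631.7842
5. ⊥bis P2·P4 via (12.865,26.03): [(21.5377, 27.5818) (7.2733, 25.0295) (15.1497, 0) (28.1447, 0)]  |A|=367.7788
6. canonical 4-gon: [(21.5377, 27.5818) (7.2733, 25.0295) (15.1497, 0) (28.1447, 0)]
7. shoelace: 367.7788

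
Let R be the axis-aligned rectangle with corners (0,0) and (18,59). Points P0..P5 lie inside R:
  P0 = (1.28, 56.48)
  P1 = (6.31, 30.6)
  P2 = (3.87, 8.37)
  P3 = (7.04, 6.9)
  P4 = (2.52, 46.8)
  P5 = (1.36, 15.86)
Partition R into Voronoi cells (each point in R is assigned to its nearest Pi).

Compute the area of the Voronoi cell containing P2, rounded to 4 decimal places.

Area of P2's cell: 60.8764

1. box [0,18]×[0,59]: [(0, 0) (18, 0) (18, 59) (0, 59)]
2. ⊥bis P2·P0 via (2.575,32.425): [(0, 32.2864) (0, 0) (18, 0) (18, 33.2554)]  |A|=589.876
3. ⊥bis P2·P1 via (5.09,19.485): [(0, 20.0437) (0, 0) (18, 0) (18, 18.068)]  |A|=343.005
4. ⊥bis P2·P3 via (5.455,7.635): [(10.6663, 18.8729) (0, 20.0437) (0, 0) (1.9145, 0)]  |A|=124.9617
5. ⊥bis P2·P4 via (3.195,27.585): [(10.6663, 18.8729) (0, 20.0437) (0, 0) (1.9145, 0)]  |A|=124.9617
6. ⊥bis P2·P5 via (2.615,12.115): [(8.4373, 14.0661) (0, 11.2387) (0, 0) (1.9145, 0)]  |A|=60.8764
7. canonical 4-gon: [(8.4373, 14.0661) (0, 11.2387) (0, 0) (1.9145, 0)]
8. shoelace: 60.8764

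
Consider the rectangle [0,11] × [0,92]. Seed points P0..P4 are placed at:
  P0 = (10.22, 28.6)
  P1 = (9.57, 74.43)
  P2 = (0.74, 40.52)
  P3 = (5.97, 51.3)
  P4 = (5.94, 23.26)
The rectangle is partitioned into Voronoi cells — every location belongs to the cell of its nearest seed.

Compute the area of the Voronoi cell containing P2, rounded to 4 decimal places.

Area of P2's cell: 112.7570

1. box [0,11]×[0,92]: [(0, 0) (11, 0) (11, 92) (0, 92)]
2. ⊥bis P2·P0 via (5.48,34.56): [(0, 30.2017) (11, 38.9501) (11, 92) (0, 92)]  |A|=631.665
3. ⊥bis P2·P1 via (5.155,57.475): [(0, 58.8173) (0, 30.2017) (11, 38.9501) (11, 55.953)]  |A|=250.9018
4. ⊥bis P2·P3 via (3.355,45.91): [(0, 47.5377) (0, 30.2017) (11, 38.9501) (11, 42.201)]  |A|=113.2277
5. ⊥bis P2·P4 via (3.34,31.89): [(0, 47.5377) (0, 30.8837) (1.3805, 31.2996) (11, 38.9501) (11, 42.201)]  |A|=112.757
6. canonical 5-gon: [(0, 47.5377) (0, 30.8837) (1.3805, 31.2996) (11, 38.9501) (11, 42.201)]
7. shoelace: 112.757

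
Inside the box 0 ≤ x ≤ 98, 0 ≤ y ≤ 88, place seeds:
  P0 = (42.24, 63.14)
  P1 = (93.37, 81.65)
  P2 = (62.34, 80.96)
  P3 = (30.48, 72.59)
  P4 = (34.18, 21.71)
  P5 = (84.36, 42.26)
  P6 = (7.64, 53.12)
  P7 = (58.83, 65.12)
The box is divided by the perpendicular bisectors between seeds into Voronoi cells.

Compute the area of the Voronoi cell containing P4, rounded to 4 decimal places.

1. box [0,98]×[0,88]: [(0, 0) (98, 0) (98, 88) (0, 88)]
2. ⊥bis P4·P0 via (38.21,42.425): [(0, 49.8586) (0, 0) (98, 0) (98, 30.7932)]  |A|=3951.9342
3. ⊥bis P4·P1 via (63.775,51.68): [(81.719, 33.9605) (0, 49.8586) (0, 0) (98, 0) (98, 17.8832)]  |A|=3846.8409
4. ⊥bis P4·P2 via (48.26,51.335): [(81.719, 33.9605) (0, 49.8586) (0, 0) (98, 0) (98, 17.8832)]  |A|=3846.8409
5. ⊥bis P4·P3 via (32.33,47.15): [(81.719, 33.9605) (18.931, 46.1756) (0, 44.799) (0, 0) (98, 0) (98, 17.8832)]  |A|=3798.9491
6. ⊥bis P4·P5 via (59.27,31.985): [(56.4476, 38.877) (18.931, 46.1756) (0, 44.799) (0, 0) (72.3687, 0)]  |A|=2766.043
7. ⊥bis P4·P6 via (20.91,37.415): [(56.4476, 38.877) (28.9674, 44.2231) (0, 19.747) (0, 0) (72.3687, 0)]  |A|=2377.8086
8. ⊥bis P4·P7 via (46.505,43.415): [(57.0387, 37.4335) (53.48, 39.4543) (28.9674, 44.2231) (0, 19.747) (0, 0) (72.3687, 0)]  |A|=2375.8375
9. canonical 6-gon: [(57.0387, 37.4335) (53.48, 39.4543) (28.9674, 44.2231) (0, 19.747) (0, 0) (72.3687, 0)]
10. shoelace: 2375.8375

Area of P4's cell: 2375.8375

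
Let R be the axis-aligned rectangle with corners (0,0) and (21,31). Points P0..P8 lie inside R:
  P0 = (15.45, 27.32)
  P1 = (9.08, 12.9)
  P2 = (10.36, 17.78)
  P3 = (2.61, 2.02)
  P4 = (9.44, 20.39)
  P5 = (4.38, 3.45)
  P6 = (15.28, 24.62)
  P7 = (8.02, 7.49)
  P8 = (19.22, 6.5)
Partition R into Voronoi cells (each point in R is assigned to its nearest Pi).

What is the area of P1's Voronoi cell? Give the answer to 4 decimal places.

1. box [0,21]×[0,31]: [(0, 0) (21, 0) (21, 31) (0, 31)]
2. ⊥bis P1·P0 via (12.265,20.11): [(0, 25.528) (0, 0) (21, 0) (21, 16.2513)]  |A|=438.6834
3. ⊥bis P1·P2 via (9.72,15.34): [(0, 17.8895) (0, 0) (21, 0) (21, 12.3813)]  |A|=317.8436
4. ⊥bis P1·P3 via (5.845,7.46): [(0, 17.8895) (0, 10.9358) (18.3898, 0) (21, 0) (21, 12.3813)]  |A|=217.2897
5. ⊥bis P1·P4 via (9.26,16.645): [(3.7316, 16.9107) (0, 17.0901) (0, 10.9358) (18.3898, 0) (21, 0) (21, 12.3813)]  |A|=215.7981
6. ⊥bis P1·P5 via (6.73,8.175): [(3.7316, 16.9107) (0, 17.0901) (0, 11.5222) (21, 1.0778) (21, 12.3813)]  |A|=184.0526
7. ⊥bis P1·P6 via (12.18,18.76): [(3.7316, 16.9107) (0, 17.0901) (0, 11.5222) (21, 1.0778) (21, 12.3813)]  |A|=184.0526
8. ⊥bis P1·P7 via (8.55,10.195): [(3.7316, 16.9107) (0, 17.0901) (0, 11.8702) (21, 7.7556) (21, 12.3813)]  |A|=110.2805
9. ⊥bis P1·P8 via (14.15,9.7): [(16.5749, 13.542) (3.7316, 16.9107) (0, 17.0901) (0, 11.8702) (13.8117, 9.1641)]  |A|=82.3652
10. canonical 5-gon: [(16.5749, 13.542) (3.7316, 16.9107) (0, 17.0901) (0, 11.8702) (13.8117, 9.1641)]
11. shoelace: 82.3652

Area of P1's cell: 82.3652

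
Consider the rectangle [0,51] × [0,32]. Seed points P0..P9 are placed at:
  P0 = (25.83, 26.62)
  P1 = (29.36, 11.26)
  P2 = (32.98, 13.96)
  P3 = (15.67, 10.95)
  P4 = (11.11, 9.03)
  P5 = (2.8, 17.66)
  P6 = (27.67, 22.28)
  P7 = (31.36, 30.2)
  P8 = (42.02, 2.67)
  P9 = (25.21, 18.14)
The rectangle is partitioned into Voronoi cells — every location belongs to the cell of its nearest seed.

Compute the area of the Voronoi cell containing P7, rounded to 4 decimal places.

1. box [0,51]×[0,32]: [(0, 0) (51, 0) (51, 32) (0, 32)]
2. ⊥bis P7·P0 via (28.595,28.41): [(46.987, 0) (51, 0) (51, 32) (26.2709, 32)]  |A|=459.8733
3. ⊥bis P7·P1 via (30.36,20.73): [(33.8022, 20.3665) (51, 18.5505) (51, 32) (26.2709, 32)]  |A|=259.4939
4. ⊥bis P7·P2 via (32.17,22.08): [(32.6612, 22.129) (51, 23.9584) (51, 32) (26.2709, 32)]  |A|=195.7875
5. ⊥bis P7·P3 via (23.515,20.575): [(32.6612, 22.129) (51, 23.9584) (51, 32) (26.2709, 32)]  |A|=195.7875
6. ⊥bis P7·P4 via (21.235,19.615): [(32.6612, 22.129) (51, 23.9584) (51, 32) (26.2709, 32)]  |A|=195.7875
7. ⊥bis P7·P5 via (17.08,23.93): [(32.6612, 22.129) (51, 23.9584) (51, 32) (26.2709, 32)]  |A|=195.7875
8. ⊥bis P7·P6 via (29.515,26.24): [(30.2092, 25.9166) (37.3374, 22.5955) (51, 23.9584) (51, 32) (26.2709, 32)]  |A|=186.3598
9. ⊥bis P7·P8 via (36.69,16.435): [(30.2092, 25.9166) (37.3374, 22.5955) (51, 23.9584) (51, 32) (26.2709, 32)]  |A|=186.3598
10. ⊥bis P7·P9 via (28.285,24.17): [(30.2092, 25.9166) (37.3374, 22.5955) (51, 23.9584) (51, 32) (26.2709, 32)]  |A|=186.3598
11. canonical 5-gon: [(30.2092, 25.9166) (37.3374, 22.5955) (51, 23.9584) (51, 32) (26.2709, 32)]
12. shoelace: 186.3598

Area of P7's cell: 186.3598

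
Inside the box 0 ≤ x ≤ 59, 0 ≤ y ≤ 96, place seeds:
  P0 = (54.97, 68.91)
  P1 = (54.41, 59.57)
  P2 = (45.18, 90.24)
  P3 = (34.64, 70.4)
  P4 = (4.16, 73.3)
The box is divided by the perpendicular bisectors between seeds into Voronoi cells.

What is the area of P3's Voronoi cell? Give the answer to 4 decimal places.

Area of P3's cell: 1215.7260

1. box [0,59]×[0,96]: [(0, 0) (59, 0) (59, 96) (0, 96)]
2. ⊥bis P3·P0 via (44.805,69.655): [(0, 0) (39.6999, 0) (46.7358, 96) (0, 96)]  |A|=4148.9174
3. ⊥bis P3·P1 via (44.525,64.985): [(0, 0) (8.9262, 0) (44.4531, 64.8538) (46.7358, 96) (0, 96)]  |A|=3151.0221
4. ⊥bis P3·P2 via (39.91,80.32): [(0, 0) (8.9262, 0) (44.4531, 64.8538) (45.3739, 77.4173) (10.3947, 96) (0, 96)]  |A|=2813.3639
5. ⊥bis P3·P4 via (19.4,71.85): [(13.3285, 8.0362) (44.4531, 64.8538) (45.3739, 77.4173) (21.1539, 90.2842)]  |A|=1215.726
6. canonical 4-gon: [(13.3285, 8.0362) (44.4531, 64.8538) (45.3739, 77.4173) (21.1539, 90.2842)]
7. shoelace: 1215.726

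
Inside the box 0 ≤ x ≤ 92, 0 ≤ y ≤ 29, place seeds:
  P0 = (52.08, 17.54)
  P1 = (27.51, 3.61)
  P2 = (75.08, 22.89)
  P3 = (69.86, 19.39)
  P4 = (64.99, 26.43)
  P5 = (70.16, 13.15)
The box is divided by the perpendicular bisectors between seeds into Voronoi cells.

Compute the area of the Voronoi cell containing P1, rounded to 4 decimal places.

1. box [0,92]×[0,29]: [(0, 0) (92, 0) (92, 29) (0, 29)]
2. ⊥bis P1·P0 via (39.795,10.575): [(0, 0) (45.7905, 0) (29.3489, 29) (0, 29)]  |A|=1089.5217
3. ⊥bis P1·P2 via (51.295,13.25): [(0, 0) (45.7905, 0) (29.3489, 29) (0, 29)]  |A|=1089.5217
4. ⊥bis P1·P3 via (48.685,11.5): [(0, 0) (45.7905, 0) (29.3489, 29) (0, 29)]  |A|=1089.5217
5. ⊥bis P1·P4 via (46.25,15.02): [(0, 0) (45.7905, 0) (29.3489, 29) (0, 29)]  |A|=1089.5217
6. ⊥bis P1·P5 via (48.835,8.38): [(0, 0) (45.7905, 0) (29.3489, 29) (0, 29)]  |A|=1089.5217
7. canonical 4-gon: [(0, 0) (45.7905, 0) (29.3489, 29) (0, 29)]
8. shoelace: 1089.5217

Area of P1's cell: 1089.5217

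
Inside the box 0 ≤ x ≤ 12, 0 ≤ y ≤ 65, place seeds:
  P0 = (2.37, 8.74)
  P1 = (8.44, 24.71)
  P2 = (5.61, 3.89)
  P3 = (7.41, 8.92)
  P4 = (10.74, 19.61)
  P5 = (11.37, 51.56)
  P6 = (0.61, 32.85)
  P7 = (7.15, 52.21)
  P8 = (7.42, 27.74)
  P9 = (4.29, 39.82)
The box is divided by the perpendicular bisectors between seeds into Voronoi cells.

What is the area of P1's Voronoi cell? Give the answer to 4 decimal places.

1. box [0,12]×[0,65]: [(0, 0) (12, 0) (12, 65) (0, 65)]
2. ⊥bis P1·P0 via (5.405,16.725): [(0, 18.7794) (12, 14.2183) (12, 65) (0, 65)]  |A|=582.0138
3. ⊥bis P1·P2 via (7.025,14.3): [(0, 18.7794) (12, 14.2183) (12, 65) (0, 65)]  |A|=582.0138
4. ⊥bis P1·P3 via (7.925,16.815): [(0, 18.7794) (4.5971, 17.0321) (12, 16.5492) (12, 65) (0, 65)]  |A|=573.3862
5. ⊥bis P1·P4 via (9.59,22.16): [(0, 18.7794) (1.1362, 18.3475) (12, 23.2469) (12, 65) (0, 65)]  |A|=532.9718
6. ⊥bis P1·P5 via (9.905,38.135): [(0, 39.2159) (0, 18.7794) (1.1362, 18.3475) (12, 23.2469) (12, 37.9064)]  |A|=215.7054
7. ⊥bis P1·P6 via (4.525,28.78): [(0, 24.4273) (0, 18.7794) (1.1362, 18.3475) (12, 23.2469) (12, 35.9703)]  |A|=115.3577
8. ⊥bis P1·P7 via (7.795,38.46): [(0, 24.4273) (0, 18.7794) (1.1362, 18.3475) (12, 23.2469) (12, 35.9703)]  |A|=115.3577
9. ⊥bis P1·P8 via (7.93,26.225): [(0, 23.5555) (0, 18.7794) (1.1362, 18.3475) (12, 23.2469) (12, 27.5951)]  |A|=59.8753
10. ⊥bis P1·P9 via (6.365,32.265): [(0, 23.5555) (0, 18.7794) (1.1362, 18.3475) (12, 23.2469) (12, 27.5951)]  |A|=59.8753
11. canonical 5-gon: [(0, 23.5555) (0, 18.7794) (1.1362, 18.3475) (12, 23.2469) (12, 27.5951)]
12. shoelace: 59.8753

Area of P1's cell: 59.8753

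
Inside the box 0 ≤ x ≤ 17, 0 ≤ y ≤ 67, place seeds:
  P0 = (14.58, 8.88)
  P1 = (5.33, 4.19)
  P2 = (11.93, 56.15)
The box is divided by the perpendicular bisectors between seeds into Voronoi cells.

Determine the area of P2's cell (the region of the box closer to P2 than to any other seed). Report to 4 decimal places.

1. box [0,17]×[0,67]: [(0, 0) (17, 0) (17, 67) (0, 67)]
2. ⊥bis P2·P0 via (13.255,32.515): [(0, 31.7719) (17, 32.7249) (17, 67) (0, 67)]  |A|=590.7767
3. ⊥bis P2·P1 via (8.63,30.17): [(0, 31.7719) (17, 32.7249) (17, 67) (0, 67)]  |A|=590.7767
4. canonical 4-gon: [(0, 31.7719) (17, 32.7249) (17, 67) (0, 67)]
5. shoelace: 590.7767

Area of P2's cell: 590.7767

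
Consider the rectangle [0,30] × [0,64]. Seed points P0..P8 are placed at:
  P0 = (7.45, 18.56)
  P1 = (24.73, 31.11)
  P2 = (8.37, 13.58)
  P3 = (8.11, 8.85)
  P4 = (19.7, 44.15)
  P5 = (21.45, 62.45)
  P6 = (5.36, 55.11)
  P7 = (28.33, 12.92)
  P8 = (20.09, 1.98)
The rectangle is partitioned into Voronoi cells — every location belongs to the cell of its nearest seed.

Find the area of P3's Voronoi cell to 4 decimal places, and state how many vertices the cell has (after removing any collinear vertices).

Area of P3's cell: 158.9873 (4 vertices)

1. box [0,30]×[0,64]: [(0, 0) (30, 0) (30, 64) (0, 64)]
2. ⊥bis P3·P0 via (7.78,13.705): [(0, 13.1762) (0, 0) (30, 0) (30, 15.2153)]  |A|=425.8726
3. ⊥bis P3·P1 via (16.42,19.98): [(23.4022, 14.7669) (0, 13.1762) (0, 0) (30, 0) (30, 9.8408)]  |A|=408.1425
4. ⊥bis P3·P2 via (8.24,11.215): [(29.7425, 10.033) (0, 11.6679) (0, 0) (30, 0) (30, 9.8408)]  |A|=325.2795
5. ⊥bis P3·P4 via (13.905,26.5): [(29.7425, 10.033) (0, 11.6679) (0, 0) (30, 0) (30, 9.8408)]  |A|=325.2795
6. ⊥bis P3·P5 via (14.78,35.65): [(29.7425, 10.033) (0, 11.6679) (0, 0) (30, 0) (30, 9.8408)]  |A|=325.2795
7. ⊥bis P3·P6 via (6.735,31.98): [(29.7425, 10.033) (0, 11.6679) (0, 0) (30, 0) (30, 9.8408)]  |A|=325.2795
8. ⊥bis P3·P7 via (18.22,10.885): [(18.2645, 10.664) (0, 11.6679) (0, 0) (20.411, 0)]  |A|=215.3856
9. ⊥bis P3·P8 via (14.1,5.415): [(17.1453, 10.7255) (0, 11.6679) (0, 0) (10.9947, 0)]  |A|=158.9873
10. canonical 4-gon: [(17.1453, 10.7255) (0, 11.6679) (0, 0) (10.9947, 0)]
11. shoelace: 158.9873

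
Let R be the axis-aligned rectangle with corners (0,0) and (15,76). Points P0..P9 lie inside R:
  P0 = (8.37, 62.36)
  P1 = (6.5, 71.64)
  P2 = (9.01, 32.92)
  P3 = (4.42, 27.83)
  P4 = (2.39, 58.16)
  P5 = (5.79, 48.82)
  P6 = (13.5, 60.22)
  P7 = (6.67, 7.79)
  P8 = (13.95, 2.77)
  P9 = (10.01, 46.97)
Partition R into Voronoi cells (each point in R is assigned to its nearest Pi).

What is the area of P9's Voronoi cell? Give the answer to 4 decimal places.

1. box [0,15]×[0,76]: [(0, 0) (15, 0) (15, 76) (0, 76)]
2. ⊥bis P9·P0 via (9.19,54.665): [(0, 53.6857) (0, 0) (15, 0) (15, 55.2841)]  |A|=817.2736
3. ⊥bis P9·P1 via (8.255,59.305): [(0, 53.6857) (0, 0) (15, 0) (15, 55.2841)]  |A|=817.2736
4. ⊥bis P9·P2 via (9.51,39.945): [(0, 53.6857) (0, 40.6219) (15, 39.5543) (15, 55.2841)]  |A|=215.9527
5. ⊥bis P9·P3 via (7.215,37.4): [(0, 53.6857) (0, 40.6219) (15, 39.5543) (15, 55.2841)]  |A|=215.9527
6. ⊥bis P9·P4 via (6.2,52.565): [(9.3013, 54.6769) (0, 48.343) (0, 40.6219) (15, 39.5543) (15, 55.2841)]  |A|=191.1059
7. ⊥bis P9·P5 via (7.9,47.895): [(10.9501, 54.8526) (4.569, 40.2967) (15, 39.5543) (15, 55.2841)]  |A|=110.1372
8. ⊥bis P9·P6 via (11.755,53.595): [(10.5392, 53.9152) (4.569, 40.2967) (15, 39.5543) (15, 52.7403)]  |A|=102.654
9. ⊥bis P9·P7 via (8.34,27.38): [(10.5392, 53.9152) (4.569, 40.2967) (15, 39.5543) (15, 52.7403)]  |A|=102.654
10. ⊥bis P9·P8 via (11.98,24.87): [(10.5392, 53.9152) (4.569, 40.2967) (15, 39.5543) (15, 52.7403)]  |A|=102.654
11. canonical 4-gon: [(10.5392, 53.9152) (4.569, 40.2967) (15, 39.5543) (15, 52.7403)]
12. shoelace: 102.654

Area of P9's cell: 102.6540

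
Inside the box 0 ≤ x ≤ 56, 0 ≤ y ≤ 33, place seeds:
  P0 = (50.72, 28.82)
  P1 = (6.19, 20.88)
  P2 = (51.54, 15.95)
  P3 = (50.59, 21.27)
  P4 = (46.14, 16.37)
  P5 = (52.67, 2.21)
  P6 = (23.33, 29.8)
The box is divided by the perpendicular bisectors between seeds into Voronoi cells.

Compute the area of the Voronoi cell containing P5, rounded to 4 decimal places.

1. box [0,56]×[0,33]: [(0, 0) (56, 0) (56, 33) (0, 33)]
2. ⊥bis P5·P0 via (51.695,15.515): [(0, 11.7268) (0, 0) (56, 0) (56, 15.8305)]  |A|=771.6023
3. ⊥bis P5·P1 via (29.43,11.545): [(30.3978, 13.9543) (24.7926, 0) (56, 0) (56, 15.8305)]  |A|=420.3866
4. ⊥bis P5·P2 via (52.105,9.08): [(27.6314, 7.0673) (24.7926, 0) (56, 0) (56, 9.4003)]  |A|=243.6123
5. ⊥bis P5·P3 via (51.63,11.74): [(27.6314, 7.0673) (24.7926, 0) (56, 0) (56, 9.4003)]  |A|=243.6123
6. ⊥bis P5·P4 via (49.405,9.29): [(48.2648, 8.7642) (29.2601, 0) (56, 0) (56, 9.4003)]  |A|=153.5336
7. ⊥bis P5·P6 via (38,16.005): [(48.2648, 8.7642) (29.2601, 0) (56, 0) (56, 9.4003)]  |A|=153.5336
8. canonical 4-gon: [(48.2648, 8.7642) (29.2601, 0) (56, 0) (56, 9.4003)]
9. shoelace: 153.5336

Area of P5's cell: 153.5336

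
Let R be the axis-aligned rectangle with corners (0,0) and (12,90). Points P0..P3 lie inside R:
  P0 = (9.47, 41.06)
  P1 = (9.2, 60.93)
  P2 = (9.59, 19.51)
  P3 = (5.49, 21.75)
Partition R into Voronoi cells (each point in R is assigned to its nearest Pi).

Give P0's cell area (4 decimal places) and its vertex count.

Area of P0's cell: 230.8757 (4 vertices)

1. box [0,12]×[0,90]: [(0, 0) (12, 0) (12, 90) (0, 90)]
2. ⊥bis P0·P1 via (9.335,50.995): [(0, 50.8682) (0, 0) (12, 0) (12, 51.0312)]  |A|=611.3962
3. ⊥bis P0·P2 via (9.53,30.285): [(0, 50.8682) (0, 30.2319) (12, 30.2988) (12, 51.0312)]  |A|=248.2121
4. ⊥bis P0·P3 via (7.48,31.405): [(0, 50.8682) (0, 32.9467) (12, 30.4734) (12, 51.0312)]  |A|=230.8757
5. canonical 4-gon: [(0, 50.8682) (0, 32.9467) (12, 30.4734) (12, 51.0312)]
6. shoelace: 230.8757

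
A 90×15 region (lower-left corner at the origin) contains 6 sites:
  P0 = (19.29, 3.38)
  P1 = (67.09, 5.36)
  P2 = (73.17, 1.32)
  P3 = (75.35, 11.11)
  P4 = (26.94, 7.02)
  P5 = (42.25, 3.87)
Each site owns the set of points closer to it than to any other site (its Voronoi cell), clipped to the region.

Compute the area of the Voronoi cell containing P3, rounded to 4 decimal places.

1. box [0,90]×[0,15]: [(0, 0) (90, 0) (90, 15) (0, 15)]
2. ⊥bis P3·P0 via (47.32,7.245): [(48.319, 0) (90, 0) (90, 15) (46.2507, 15)]  |A|=640.7274
3. ⊥bis P3·P1 via (71.22,8.235): [(76.9526, 0) (90, 0) (90, 15) (66.5107, 15)]  |A|=274.0252
4. ⊥bis P3·P2 via (74.26,6.215): [(72.3265, 6.6456) (90, 2.7101) (90, 15) (66.5107, 15)]  |A|=206.7233
5. ⊥bis P3·P4 via (51.145,9.065): [(72.3265, 6.6456) (90, 2.7101) (90, 15) (66.5107, 15)]  |A|=206.7233
6. ⊥bis P3·P5 via (58.8,7.49): [(72.3265, 6.6456) (90, 2.7101) (90, 15) (66.5107, 15)]  |A|=206.7233
7. canonical 4-gon: [(72.3265, 6.6456) (90, 2.7101) (90, 15) (66.5107, 15)]
8. shoelace: 206.7233

Area of P3's cell: 206.7233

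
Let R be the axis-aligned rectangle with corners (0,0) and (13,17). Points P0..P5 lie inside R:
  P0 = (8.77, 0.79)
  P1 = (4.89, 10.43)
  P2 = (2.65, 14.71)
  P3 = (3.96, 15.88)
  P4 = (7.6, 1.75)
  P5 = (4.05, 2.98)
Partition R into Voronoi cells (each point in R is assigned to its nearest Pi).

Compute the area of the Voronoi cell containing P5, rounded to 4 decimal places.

Area of P5's cell: 42.0338

1. box [0,13]×[0,17]: [(0, 0) (13, 0) (13, 17) (0, 17)]
2. ⊥bis P5·P0 via (6.41,1.885): [(0, 0) (5.5354, 0) (13, 16.0881) (13, 17) (0, 17)]  |A|=160.9543
3. ⊥bis P5·P1 via (4.47,6.705): [(0, 7.209) (0, 0) (5.5354, 0) (8.4388, 6.2575)]  |A|=47.7365
4. ⊥bis P5·P2 via (3.35,8.845): [(0, 7.209) (0, 0) (5.5354, 0) (8.4388, 6.2575)]  |A|=47.7365
5. ⊥bis P5·P3 via (4.005,9.43): [(0, 7.209) (0, 0) (5.5354, 0) (8.4388, 6.2575)]  |A|=47.7365
6. ⊥bis P5·P4 via (5.825,2.365): [(7.2212, 6.3948) (0, 7.209) (0, 0) (5.0056, 0)]  |A|=42.0338
7. canonical 4-gon: [(7.2212, 6.3948) (0, 7.209) (0, 0) (5.0056, 0)]
8. shoelace: 42.0338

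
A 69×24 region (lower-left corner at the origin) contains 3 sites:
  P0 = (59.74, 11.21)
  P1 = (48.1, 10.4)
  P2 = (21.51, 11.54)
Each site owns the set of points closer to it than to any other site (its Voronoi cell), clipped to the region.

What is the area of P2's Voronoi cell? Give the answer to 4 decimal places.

1. box [0,69]×[0,24]: [(0, 0) (69, 0) (69, 24) (0, 24)]
2. ⊥bis P2·P0 via (40.625,11.375): [(0, 0) (40.5268, 0) (40.734, 24) (0, 24)]  |A|=975.1295
3. ⊥bis P2·P1 via (34.805,10.97): [(0, 0) (34.3347, 0) (35.3636, 24) (0, 24)]  |A|=836.3798
4. canonical 4-gon: [(0, 0) (34.3347, 0) (35.3636, 24) (0, 24)]
5. shoelace: 836.3798

Area of P2's cell: 836.3798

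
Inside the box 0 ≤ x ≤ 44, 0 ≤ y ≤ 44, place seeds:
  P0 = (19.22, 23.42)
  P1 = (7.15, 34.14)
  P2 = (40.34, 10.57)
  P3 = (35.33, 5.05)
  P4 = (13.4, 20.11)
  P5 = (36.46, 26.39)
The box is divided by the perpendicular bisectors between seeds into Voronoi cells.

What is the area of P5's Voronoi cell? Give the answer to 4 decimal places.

Area of P5's cell: 446.0236

1. box [0,44]×[0,44]: [(0, 0) (44, 0) (44, 44) (0, 44)]
2. ⊥bis P5·P0 via (27.84,24.905): [(32.1305, 0) (44, 0) (44, 44) (24.5504, 44)]  |A|=689.02
3. ⊥bis P5·P1 via (21.805,30.265): [(24.9001, 41.9704) (32.1305, 0) (44, 0) (44, 44) (25.4367, 44)]  |A|=688.1205
4. ⊥bis P5·P2 via (38.4,18.48): [(24.9001, 41.9704) (29.3301, 16.2555) (44, 19.8535) (44, 44) (25.4367, 44)]  |A|=446.0236
5. ⊥bis P5·P3 via (35.895,15.72): [(24.9001, 41.9704) (29.3301, 16.2555) (44, 19.8535) (44, 44) (25.4367, 44)]  |A|=446.0236
6. ⊥bis P5·P4 via (24.93,23.25): [(24.9001, 41.9704) (29.3301, 16.2555) (44, 19.8535) (44, 44) (25.4367, 44)]  |A|=446.0236
7. canonical 5-gon: [(24.9001, 41.9704) (29.3301, 16.2555) (44, 19.8535) (44, 44) (25.4367, 44)]
8. shoelace: 446.0236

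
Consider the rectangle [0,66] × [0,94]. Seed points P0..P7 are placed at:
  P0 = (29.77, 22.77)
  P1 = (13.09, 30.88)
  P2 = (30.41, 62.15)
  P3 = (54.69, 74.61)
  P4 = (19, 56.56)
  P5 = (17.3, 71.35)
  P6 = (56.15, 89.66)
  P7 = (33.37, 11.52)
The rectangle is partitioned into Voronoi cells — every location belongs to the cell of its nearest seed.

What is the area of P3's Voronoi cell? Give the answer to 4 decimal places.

Area of P3's cell: 848.9594

1. box [0,66]×[0,94]: [(0, 0) (66, 0) (66, 94) (0, 94)]
2. ⊥bis P3·P0 via (42.23,48.69): [(0, 68.9904) (66, 37.2635) (66, 94) (0, 94)]  |A|=2697.6212
3. ⊥bis P3·P1 via (33.89,52.745): [(0, 84.9843) (33.9875, 52.6523) (66, 37.2635) (66, 94) (0, 94)]  |A|=2425.8247
4. ⊥bis P3·P2 via (42.55,68.38): [(56.0683, 42.0378) (66, 37.2635) (66, 94) (29.4023, 94)]  |A|=1232.5929
5. ⊥bis P3·P4 via (36.845,65.585): [(56.0683, 42.0378) (66, 37.2635) (66, 94) (29.4023, 94)]  |A|=1232.5929
6. ⊥bis P3·P5 via (35.995,72.98): [(35.1365, 82.8262) (56.0683, 42.0378) (66, 37.2635) (66, 94) (34.1623, 94)]  |A|=1205.9995
7. ⊥bis P3·P6 via (55.42,82.135): [(35.0243, 84.1136) (35.1365, 82.8262) (56.0683, 42.0378) (66, 37.2635) (66, 81.1086)]  |A|=848.9594
8. ⊥bis P3·P7 via (44.03,43.065): [(35.0243, 84.1136) (35.1365, 82.8262) (56.0683, 42.0378) (66, 37.2635) (66, 81.1086)]  |A|=848.9594
9. canonical 5-gon: [(35.0243, 84.1136) (35.1365, 82.8262) (56.0683, 42.0378) (66, 37.2635) (66, 81.1086)]
10. shoelace: 848.9594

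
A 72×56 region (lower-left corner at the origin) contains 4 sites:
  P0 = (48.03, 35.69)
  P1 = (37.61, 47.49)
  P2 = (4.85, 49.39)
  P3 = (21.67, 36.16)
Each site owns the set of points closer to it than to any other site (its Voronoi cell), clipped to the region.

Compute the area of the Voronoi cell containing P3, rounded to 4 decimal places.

1. box [0,72]×[0,56]: [(0, 0) (72, 0) (72, 56) (0, 56)]
2. ⊥bis P3·P0 via (34.85,35.925): [(0, 0) (34.2095, 0) (35.2079, 56) (0, 56)]  |A|=1943.687
3. ⊥bis P3·P1 via (29.64,41.825): [(0, 0) (34.2095, 0) (34.8251, 34.5301) (19.5645, 56) (0, 56)]  |A|=1775.7562
4. ⊥bis P3·P2 via (13.26,42.775): [(0, 25.9169) (0, 0) (34.2095, 0) (34.8251, 34.5301) (21.5097, 53.2633)]  |A|=1425.4451
5. canonical 5-gon: [(0, 25.9169) (0, 0) (34.2095, 0) (34.8251, 34.5301) (21.5097, 53.2633)]
6. shoelace: 1425.4451

Area of P3's cell: 1425.4451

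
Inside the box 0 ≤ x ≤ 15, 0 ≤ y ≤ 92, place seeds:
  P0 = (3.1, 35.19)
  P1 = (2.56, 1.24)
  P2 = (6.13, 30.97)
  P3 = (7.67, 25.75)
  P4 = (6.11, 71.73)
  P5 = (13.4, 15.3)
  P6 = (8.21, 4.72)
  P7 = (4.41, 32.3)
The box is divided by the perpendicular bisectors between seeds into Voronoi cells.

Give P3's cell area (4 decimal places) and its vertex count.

1. box [0,15]×[0,92]: [(0, 0) (15, 0) (15, 92) (0, 92)]
2. ⊥bis P3·P0 via (5.385,30.47): [(0, 27.8631) (0, 0) (15, 0) (15, 35.1247)]  |A|=472.4084
3. ⊥bis P3·P1 via (5.115,13.495): [(0, 27.8631) (0, 14.5614) (15, 11.4341) (15, 35.1247)]  |A|=277.442
4. ⊥bis P3·P2 via (6.9,28.36): [(0, 26.3244) (0, 14.5614) (15, 11.4341) (15, 30.7497)]  |A|=233.0888
5. ⊥bis P3·P4 via (6.89,48.74): [(0, 26.3244) (0, 14.5614) (15, 11.4341) (15, 30.7497)]  |A|=233.0888
6. ⊥bis P3·P5 via (10.535,20.525): [(0, 26.3244) (0, 14.7484) (15, 22.9733) (15, 30.7497)]  |A|=145.1427
7. ⊥bis P3·P6 via (7.94,15.235): [(0, 26.3244) (0, 15.0311) (0.541, 15.045) (15, 22.9733) (15, 30.7497)]  |A|=145.0662
8. ⊥bis P3·P7 via (6.04,29.025): [(1.5074, 26.7691) (0, 26.0188) (0, 15.0311) (0.541, 15.045) (15, 22.9733) (15, 30.7497)]  |A|=144.8359
9. canonical 6-gon: [(1.5074, 26.7691) (0, 26.0188) (0, 15.0311) (0.541, 15.045) (15, 22.9733) (15, 30.7497)]
10. shoelace: 144.8359

Area of P3's cell: 144.8359 (6 vertices)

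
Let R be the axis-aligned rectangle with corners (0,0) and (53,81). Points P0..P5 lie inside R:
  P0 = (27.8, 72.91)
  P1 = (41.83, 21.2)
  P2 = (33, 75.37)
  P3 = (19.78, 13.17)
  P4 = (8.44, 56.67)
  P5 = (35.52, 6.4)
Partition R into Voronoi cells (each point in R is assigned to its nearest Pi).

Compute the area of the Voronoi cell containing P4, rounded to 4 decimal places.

Area of P4's cell: 985.8268

1. box [0,53]×[0,81]: [(0, 0) (53, 0) (53, 81) (0, 81)]
2. ⊥bis P4·P0 via (18.12,64.79): [(0, 0) (53, 0) (53, 23.2089) (4.5224, 81) (0, 81)]  |A|=2892.2122
3. ⊥bis P4·P1 via (25.135,38.935): [(0, 15.2739) (33.334, 46.6532) (4.5224, 81) (0, 81)]  |A|=1173.1191
4. ⊥bis P4·P2 via (20.72,66.02): [(0, 15.2739) (33.334, 46.6532) (4.5224, 81) (0, 81)]  |A|=1173.1191
5. ⊥bis P4·P3 via (14.11,34.92): [(0, 31.2417) (23.4589, 37.3572) (33.334, 46.6532) (4.5224, 81) (0, 81)]  |A|=985.8268
6. ⊥bis P4·P5 via (21.98,31.535): [(0, 31.2417) (23.4589, 37.3572) (33.334, 46.6532) (4.5224, 81) (0, 81)]  |A|=985.8268
7. canonical 5-gon: [(0, 31.2417) (23.4589, 37.3572) (33.334, 46.6532) (4.5224, 81) (0, 81)]
8. shoelace: 985.8268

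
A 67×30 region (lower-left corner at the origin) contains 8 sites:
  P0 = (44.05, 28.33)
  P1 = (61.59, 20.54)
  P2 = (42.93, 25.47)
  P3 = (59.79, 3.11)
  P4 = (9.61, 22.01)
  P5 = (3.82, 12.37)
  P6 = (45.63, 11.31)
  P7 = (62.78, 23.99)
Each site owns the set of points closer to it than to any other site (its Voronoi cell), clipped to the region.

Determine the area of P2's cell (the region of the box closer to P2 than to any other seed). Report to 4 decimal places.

1. box [0,67]×[0,30]: [(0, 0) (67, 0) (67, 30) (0, 30)]
2. ⊥bis P2·P0 via (43.49,26.9): [(0, 0) (67, 0) (67, 17.6933) (35.5739, 30) (0, 30)]  |A|=1816.6242
3. ⊥bis P2·P1 via (52.26,23.005): [(0, 0) (46.182, 0) (52.3703, 23.4224) (35.5739, 30) (0, 30)]  |A|=1443.3969
4. ⊥bis P2·P3 via (51.36,14.29): [(0, 0) (32.4084, 0) (49.6086, 12.9694) (52.3703, 23.4224) (35.5739, 30) (0, 30)]  |A|=1354.0789
5. ⊥bis P2·P4 via (26.27,23.74): [(28.7352, 0) (32.4084, 0) (49.6086, 12.9694) (52.3703, 23.4224) (35.5739, 30) (25.62, 30)]  |A|=538.7517
6. ⊥bis P2·P5 via (23.375,18.92): [(28.2962, 4.2279) (29.7123, 0) (32.4084, 0) (49.6086, 12.9694) (52.3703, 23.4224) (35.5739, 30) (25.62, 30)]  |A|=536.6862
7. ⊥bis P2·P6 via (44.28,18.39): [(27.1644, 15.1264) (51.3994, 19.7475) (52.3703, 23.4224) (35.5739, 30) (25.62, 30)]  |A|=268.8805
8. ⊥bis P2·P7 via (52.855,24.73): [(27.1644, 15.1264) (51.3994, 19.7475) (52.3703, 23.4224) (35.5739, 30) (25.62, 30)]  |A|=268.8805
9. canonical 5-gon: [(27.1644, 15.1264) (51.3994, 19.7475) (52.3703, 23.4224) (35.5739, 30) (25.62, 30)]
10. shoelace: 268.8805

Area of P2's cell: 268.8805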